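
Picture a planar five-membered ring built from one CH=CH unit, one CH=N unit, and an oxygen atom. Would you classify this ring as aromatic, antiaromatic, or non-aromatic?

Aromatic

Check conjugation: the double-bond atoms are sp², each contributing one p electron; each sp² =N– keeps its lone pair in-plane and puts one electron into the π system; the oxygen donates one lone pair from its p orbital — every position has a p orbital, so the cyclic π system is continuous.
Tallying contributions gives 2 × 2 = 4 from the double-bond units + 2 from the O atom = 6.
That gives a 4n+2 count (6, n = 1).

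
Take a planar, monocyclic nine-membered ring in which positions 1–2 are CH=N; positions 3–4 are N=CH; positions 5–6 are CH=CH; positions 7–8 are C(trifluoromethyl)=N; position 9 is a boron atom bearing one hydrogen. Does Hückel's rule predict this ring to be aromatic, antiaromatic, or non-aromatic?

Every ring atom contributes a p orbital perpendicular to the ring (the double-bond atoms are sp², each contributing one p electron; the doubly-bonded nitrogens are pyridine-type — their lone pairs lie in the ring plane, leaving one electron in the p orbital; the boron has an empty p orbital), so the π system is cyclic and fully conjugated.
π-electron count: 4 × 2 = 8 from the double-bond units + 0 from the BH atom = 8.
With 8 = 4·2 π electrons, Hückel's rule classifies the planar ring as antiaromatic.

Antiaromatic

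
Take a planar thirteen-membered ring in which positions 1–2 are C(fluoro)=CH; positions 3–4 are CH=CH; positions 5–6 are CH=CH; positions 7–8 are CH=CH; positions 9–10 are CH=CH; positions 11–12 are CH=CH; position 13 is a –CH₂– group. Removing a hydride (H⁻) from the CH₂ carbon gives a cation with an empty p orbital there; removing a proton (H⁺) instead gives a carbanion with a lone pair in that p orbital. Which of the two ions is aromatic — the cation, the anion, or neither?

The anion

Both ions have a continuous loop of p orbitals — each ring atom is sp².
Cation: 6 × 2 + 0 = 12 π electrons → 4(3), antiaromatic.
Anion: 6 × 2 + 2 = 14 π electrons → 4(3)+2, aromatic.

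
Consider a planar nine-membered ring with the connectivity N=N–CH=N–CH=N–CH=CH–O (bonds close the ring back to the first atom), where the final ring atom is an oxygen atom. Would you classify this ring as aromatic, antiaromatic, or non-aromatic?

Aromatic

All ring atoms are sp² and supply a p orbital to the ring (each doubly-bonded ring atom is sp² with one p-orbital electron; each sp² =N– keeps its lone pair in-plane and puts one electron into the π system; the oxygen donates one lone pair from its p orbital); the conjugation is uninterrupted.
Adding the contributions, 4 × 2 = 8 from the double-bond units + 2 from the O atom = 10.
Since 10 = 4·2 + 2, the ring meets the 4n+2 criterion.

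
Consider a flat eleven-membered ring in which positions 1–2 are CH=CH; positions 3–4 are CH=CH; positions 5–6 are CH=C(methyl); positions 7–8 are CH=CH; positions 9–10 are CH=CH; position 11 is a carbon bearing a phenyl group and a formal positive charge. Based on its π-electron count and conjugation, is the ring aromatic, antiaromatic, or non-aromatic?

All ring atoms are sp² and supply a p orbital to the ring (the double-bond atoms are sp², each contributing one p electron; the carbocation has an empty p orbital); the conjugation is uninterrupted.
π-electron count: 5 × 2 = 10 from the double-bond units + 0 from the C(phenyl)(+) atom = 10.
Since 10 = 4·2 + 2, the ring meets the 4n+2 criterion.

Aromatic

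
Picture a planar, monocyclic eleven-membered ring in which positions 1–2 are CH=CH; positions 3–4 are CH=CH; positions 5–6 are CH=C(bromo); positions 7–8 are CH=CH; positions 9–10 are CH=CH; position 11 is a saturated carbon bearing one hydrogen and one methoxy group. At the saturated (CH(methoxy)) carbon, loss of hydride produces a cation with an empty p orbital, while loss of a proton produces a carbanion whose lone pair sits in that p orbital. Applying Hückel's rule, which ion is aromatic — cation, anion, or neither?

In either ion the ring is fully conjugated: every atom, including the new sp² carbon, supplies a p orbital.
Cation: 5 × 2 + 0 = 10 π electrons → 4(2)+2, aromatic.
Anion: 5 × 2 + 2 = 12 π electrons → 4(3), antiaromatic.

The cation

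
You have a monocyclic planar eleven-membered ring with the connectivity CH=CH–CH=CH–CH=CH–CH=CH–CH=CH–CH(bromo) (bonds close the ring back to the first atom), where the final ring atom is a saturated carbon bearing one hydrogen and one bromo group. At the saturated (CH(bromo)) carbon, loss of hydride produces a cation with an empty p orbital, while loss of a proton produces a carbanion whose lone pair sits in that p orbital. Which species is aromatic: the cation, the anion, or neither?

In either ion the ring is fully conjugated: every atom, including the new sp² carbon, supplies a p orbital.
Cation: 5 × 2 + 0 = 10 π electrons → 4(2)+2, aromatic.
Anion: 5 × 2 + 2 = 12 π electrons → 4(3), antiaromatic.

The cation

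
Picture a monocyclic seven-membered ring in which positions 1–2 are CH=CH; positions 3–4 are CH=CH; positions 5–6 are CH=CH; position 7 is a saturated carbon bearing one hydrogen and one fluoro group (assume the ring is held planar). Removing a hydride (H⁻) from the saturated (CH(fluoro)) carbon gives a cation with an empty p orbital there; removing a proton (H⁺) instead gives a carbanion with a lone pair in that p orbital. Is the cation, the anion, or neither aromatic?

In either ion the ring is fully conjugated: every atom, including the new sp² carbon, supplies a p orbital.
Cation: 3 × 2 + 0 = 6 π electrons → 4(1)+2, aromatic.
Anion: 3 × 2 + 2 = 8 π electrons → 4(2), antiaromatic.

The cation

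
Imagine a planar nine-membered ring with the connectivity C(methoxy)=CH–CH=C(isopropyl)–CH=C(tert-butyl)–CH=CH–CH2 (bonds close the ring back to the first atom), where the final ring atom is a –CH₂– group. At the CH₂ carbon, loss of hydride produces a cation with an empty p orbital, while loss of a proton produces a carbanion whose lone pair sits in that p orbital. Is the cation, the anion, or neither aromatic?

Both ions have a continuous loop of p orbitals — each ring atom is sp².
Cation: 4 × 2 + 0 = 8 π electrons → 4(2), antiaromatic.
Anion: 4 × 2 + 2 = 10 π electrons → 4(2)+2, aromatic.

The anion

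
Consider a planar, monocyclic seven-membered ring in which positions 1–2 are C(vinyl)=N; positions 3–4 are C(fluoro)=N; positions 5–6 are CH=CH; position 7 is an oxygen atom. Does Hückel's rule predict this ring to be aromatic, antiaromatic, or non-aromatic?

Antiaromatic

Check conjugation: the double-bond atoms are sp², each contributing one p electron; each sp² =N– keeps its lone pair in-plane and puts one electron into the π system; the oxygen donates one lone pair from its p orbital — every position has a p orbital, so the cyclic π system is continuous.
Counting π electrons: 3 × 2 = 6 from the double-bond units + 2 from the O atom = 8.
A 4n π count (8, n = 2) in a planar conjugated ring means antiaromatic.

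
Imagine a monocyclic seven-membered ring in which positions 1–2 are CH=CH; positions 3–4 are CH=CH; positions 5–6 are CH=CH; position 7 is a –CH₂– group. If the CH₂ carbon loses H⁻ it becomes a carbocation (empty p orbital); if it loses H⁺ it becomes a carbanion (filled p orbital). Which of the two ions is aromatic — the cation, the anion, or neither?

In either ion the ring is fully conjugated: every atom, including the new sp² carbon, supplies a p orbital.
Cation: 3 × 2 + 0 = 6 π electrons → 4(1)+2, aromatic.
Anion: 3 × 2 + 2 = 8 π electrons → 4(2), antiaromatic.

The cation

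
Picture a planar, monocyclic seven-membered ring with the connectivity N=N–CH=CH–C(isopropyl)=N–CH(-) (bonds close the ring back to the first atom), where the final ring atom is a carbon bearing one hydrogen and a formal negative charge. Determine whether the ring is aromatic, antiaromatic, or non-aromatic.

Antiaromatic

The p orbitals form a continuous loop: each doubly-bonded ring atom is sp² with one p-orbital electron; the doubly-bonded nitrogens are pyridine-type — their lone pairs lie in the ring plane, leaving one electron in the p orbital; the carbanion's lone pair occupies the p orbital. The ring is fully conjugated.
Tallying contributions gives 3 × 2 = 6 from the double-bond units + 2 from the CH(-) atom = 8.
8 is a 4n count (n = 2), so the planar conjugated ring is antiaromatic.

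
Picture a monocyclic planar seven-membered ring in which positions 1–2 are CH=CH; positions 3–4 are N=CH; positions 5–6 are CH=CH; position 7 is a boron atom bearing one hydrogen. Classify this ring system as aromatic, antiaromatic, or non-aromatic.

The p orbitals form a continuous loop: every atom in a ring double bond is sp² and brings one electron to the p orbital; each sp² =N– keeps its lone pair in-plane and puts one electron into the π system; the boron has an empty p orbital. The ring is fully conjugated.
π-electron count: 3 × 2 = 6 from the double-bond units + 0 from the BH atom = 6.
That gives a 4n+2 count (6, n = 1).

Aromatic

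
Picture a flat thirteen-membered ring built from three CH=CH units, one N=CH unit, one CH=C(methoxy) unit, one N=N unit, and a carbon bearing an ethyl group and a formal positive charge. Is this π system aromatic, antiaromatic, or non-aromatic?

Antiaromatic

Every ring atom contributes a p orbital perpendicular to the ring (every atom in a ring double bond is sp² and brings one electron to the p orbital; each sp² =N– keeps its lone pair in-plane and puts one electron into the π system; the carbocation has an empty p orbital), so the π system is cyclic and fully conjugated.
Counting π electrons: 6 × 2 = 12 from the double-bond units + 0 from the C(ethyl)(+) atom = 12.
12 is a 4n count (n = 3), so the planar conjugated ring is antiaromatic.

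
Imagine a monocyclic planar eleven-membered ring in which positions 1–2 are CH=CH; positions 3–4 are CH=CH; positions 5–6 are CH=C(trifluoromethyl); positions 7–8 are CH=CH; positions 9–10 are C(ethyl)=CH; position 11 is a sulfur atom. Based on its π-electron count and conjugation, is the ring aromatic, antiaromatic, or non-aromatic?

All ring atoms are sp² and supply a p orbital to the ring (each doubly-bonded ring atom is sp² with one p-orbital electron; the sulfur donates one lone pair from its p orbital); the conjugation is uninterrupted.
π-electron count: 5 × 2 = 10 from the double-bond units + 2 from the S atom = 12.
A 4n π count (12, n = 3) in a planar conjugated ring means antiaromatic.

Antiaromatic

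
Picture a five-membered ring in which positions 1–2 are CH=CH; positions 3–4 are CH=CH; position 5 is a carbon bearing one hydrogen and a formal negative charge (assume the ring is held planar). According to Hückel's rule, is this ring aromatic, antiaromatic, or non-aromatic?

Aromatic

Check conjugation: the double-bond atoms are sp², each contributing one p electron; the carbanion's lone pair occupies the p orbital — every position has a p orbital, so the cyclic π system is continuous.
π-electron count: 2 × 2 = 4 from the double-bond units + 2 from the CH(-) atom = 6.
6 = 4(1) + 2, which satisfies Hückel's 4n+2 rule.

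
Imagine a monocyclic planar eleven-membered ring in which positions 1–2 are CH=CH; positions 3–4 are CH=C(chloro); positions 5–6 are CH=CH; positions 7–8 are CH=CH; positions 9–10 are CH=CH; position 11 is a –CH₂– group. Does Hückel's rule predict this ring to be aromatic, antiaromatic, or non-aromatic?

Non-aromatic

The CH2 position has four σ bonds — the tetrahedral CH₂ carbon is sp³ and has no p orbital in the ring π system — so the cyclic conjugation is interrupted.
Broken conjugation rules out both aromaticity and antiaromaticity.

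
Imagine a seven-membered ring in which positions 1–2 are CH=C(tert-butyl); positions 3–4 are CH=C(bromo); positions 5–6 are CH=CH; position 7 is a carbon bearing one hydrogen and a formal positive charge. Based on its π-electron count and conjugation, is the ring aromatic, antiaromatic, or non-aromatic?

All ring atoms are sp² and supply a p orbital to the ring (every atom in a ring double bond is sp² and brings one electron to the p orbital; the carbocation has an empty p orbital); the conjugation is uninterrupted.
Counting π electrons: 3 × 2 = 6 from the double-bond units + 0 from the CH(+) atom = 6.
Since 6 = 4·1 + 2, the ring meets the 4n+2 criterion.

Aromatic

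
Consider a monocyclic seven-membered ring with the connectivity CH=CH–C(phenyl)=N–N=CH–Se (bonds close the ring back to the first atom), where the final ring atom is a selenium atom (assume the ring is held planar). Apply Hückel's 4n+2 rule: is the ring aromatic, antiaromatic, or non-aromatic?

Check conjugation: each doubly-bonded ring atom is sp² with one p-orbital electron; the doubly-bonded nitrogens are pyridine-type — their lone pairs lie in the ring plane, leaving one electron in the p orbital; the selenium donates one lone pair from its p orbital — every position has a p orbital, so the cyclic π system is continuous.
Counting π electrons: 3 × 2 = 6 from the double-bond units + 2 from the Se atom = 8.
8 is a 4n count (n = 2), so the planar conjugated ring is antiaromatic.

Antiaromatic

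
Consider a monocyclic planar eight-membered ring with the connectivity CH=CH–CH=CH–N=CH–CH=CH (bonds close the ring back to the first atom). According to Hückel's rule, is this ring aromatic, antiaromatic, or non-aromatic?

Antiaromatic

All ring atoms are sp² and supply a p orbital to the ring (each doubly-bonded ring atom is sp² with one p-orbital electron; each sp² =N– keeps its lone pair in-plane and puts one electron into the π system); the conjugation is uninterrupted.
Tallying contributions gives 4 × 2 = 8 from the 4 double-bond units.
A 4n π count (8, n = 2) in a planar conjugated ring means antiaromatic.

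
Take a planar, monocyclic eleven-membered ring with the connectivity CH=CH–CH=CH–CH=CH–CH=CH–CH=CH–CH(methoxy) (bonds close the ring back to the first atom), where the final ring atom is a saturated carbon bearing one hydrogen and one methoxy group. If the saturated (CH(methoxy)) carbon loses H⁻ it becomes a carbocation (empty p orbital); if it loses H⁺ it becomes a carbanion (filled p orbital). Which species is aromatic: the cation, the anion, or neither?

The cation

In either ion the ring is fully conjugated: every atom, including the new sp² carbon, supplies a p orbital.
Cation: 5 × 2 + 0 = 10 π electrons → 4(2)+2, aromatic.
Anion: 5 × 2 + 2 = 12 π electrons → 4(3), antiaromatic.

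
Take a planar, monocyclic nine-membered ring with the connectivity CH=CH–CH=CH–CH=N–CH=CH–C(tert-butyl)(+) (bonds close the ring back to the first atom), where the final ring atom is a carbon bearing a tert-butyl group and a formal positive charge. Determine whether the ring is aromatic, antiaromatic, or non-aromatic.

Antiaromatic

The p orbitals form a continuous loop: the double-bond atoms are sp², each contributing one p electron; each sp² =N– keeps its lone pair in-plane and puts one electron into the π system; the carbocation has an empty p orbital. The ring is fully conjugated.
Tallying contributions gives 4 × 2 = 8 from the double-bond units + 0 from the C(tert-butyl)(+) atom = 8.
8 = 4(2); a planar, fully conjugated 4n system is antiaromatic.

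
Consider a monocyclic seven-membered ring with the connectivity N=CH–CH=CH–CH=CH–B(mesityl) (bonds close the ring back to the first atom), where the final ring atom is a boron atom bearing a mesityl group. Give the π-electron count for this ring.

The p orbitals form a continuous loop: every atom in a ring double bond is sp² and brings one electron to the p orbital; the doubly-bonded nitrogens are pyridine-type — their lone pairs lie in the ring plane, leaving one electron in the p orbital; the boron has an empty p orbital. The ring is fully conjugated.
π-electron count: 3 × 2 = 6 from the double-bond units + 0 from the B(mesityl) atom = 6.

6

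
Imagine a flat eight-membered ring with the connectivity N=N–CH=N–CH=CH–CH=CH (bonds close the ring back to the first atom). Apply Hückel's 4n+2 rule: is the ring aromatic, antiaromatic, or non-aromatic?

Antiaromatic

Check conjugation: each doubly-bonded ring atom is sp² with one p-orbital electron; each =N– nitrogen is pyridine-type (lone pair in the sp² plane, one electron in the p orbital) — every position has a p orbital, so the cyclic π system is continuous.
Adding the contributions, 4 × 2 = 8 from the 4 double-bond units.
With 8 = 4·2 π electrons, Hückel's rule classifies the planar ring as antiaromatic.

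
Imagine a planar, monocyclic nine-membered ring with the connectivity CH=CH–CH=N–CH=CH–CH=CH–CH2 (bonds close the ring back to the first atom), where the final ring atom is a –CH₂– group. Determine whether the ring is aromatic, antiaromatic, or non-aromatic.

At the CH2 position, the tetrahedral CH₂ carbon is sp³ and has no p orbital in the ring π system; the ring's p-orbital overlap is broken there.
A ring that is not fully conjugated cannot be aromatic or antiaromatic regardless of its π-electron count.

Non-aromatic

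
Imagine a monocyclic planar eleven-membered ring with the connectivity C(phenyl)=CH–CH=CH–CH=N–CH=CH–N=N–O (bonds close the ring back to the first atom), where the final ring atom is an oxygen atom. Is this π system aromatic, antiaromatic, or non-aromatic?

Antiaromatic

Check conjugation: each doubly-bonded ring atom is sp² with one p-orbital electron; each sp² =N– keeps its lone pair in-plane and puts one electron into the π system; the oxygen donates one lone pair from its p orbital — every position has a p orbital, so the cyclic π system is continuous.
Counting π electrons: 5 × 2 = 10 from the double-bond units + 2 from the O atom = 12.
12 is a 4n count (n = 3), so the planar conjugated ring is antiaromatic.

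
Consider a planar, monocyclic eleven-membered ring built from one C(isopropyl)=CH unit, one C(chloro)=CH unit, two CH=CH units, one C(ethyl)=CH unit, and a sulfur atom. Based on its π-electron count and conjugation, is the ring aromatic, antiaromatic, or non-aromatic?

Antiaromatic

Every ring atom contributes a p orbital perpendicular to the ring (the double-bond atoms are sp², each contributing one p electron; the sulfur donates one lone pair from its p orbital), so the π system is cyclic and fully conjugated.
Counting π electrons: 5 × 2 = 10 from the double-bond units + 2 from the S atom = 12.
With 12 = 4·3 π electrons, Hückel's rule classifies the planar ring as antiaromatic.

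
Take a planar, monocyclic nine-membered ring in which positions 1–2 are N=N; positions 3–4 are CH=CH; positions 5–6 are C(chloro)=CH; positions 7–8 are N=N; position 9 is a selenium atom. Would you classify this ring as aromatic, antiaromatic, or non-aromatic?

Aromatic

Every ring atom contributes a p orbital perpendicular to the ring (the double-bond atoms are sp², each contributing one p electron; each sp² =N– keeps its lone pair in-plane and puts one electron into the π system; the selenium donates one lone pair from its p orbital), so the π system is cyclic and fully conjugated.
Adding the contributions, 4 × 2 = 8 from the double-bond units + 2 from the Se atom = 10.
With 10 π electrons (n = 2), the Hückel 4n+2 condition holds.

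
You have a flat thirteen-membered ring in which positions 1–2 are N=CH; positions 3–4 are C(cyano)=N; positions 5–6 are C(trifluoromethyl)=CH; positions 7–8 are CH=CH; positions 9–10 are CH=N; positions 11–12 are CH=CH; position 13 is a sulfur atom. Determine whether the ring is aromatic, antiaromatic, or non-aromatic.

Aromatic

All ring atoms are sp² and supply a p orbital to the ring (every atom in a ring double bond is sp² and brings one electron to the p orbital; each =N– nitrogen is pyridine-type (lone pair in the sp² plane, one electron in the p orbital); the sulfur donates one lone pair from its p orbital); the conjugation is uninterrupted.
Counting π electrons: 6 × 2 = 12 from the double-bond units + 2 from the S atom = 14.
That gives a 4n+2 count (14, n = 3).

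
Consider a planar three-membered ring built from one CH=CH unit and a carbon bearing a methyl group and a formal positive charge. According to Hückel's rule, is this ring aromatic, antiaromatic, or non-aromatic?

Aromatic

The p orbitals form a continuous loop: the double-bond atoms are sp², each contributing one p electron; the carbocation has an empty p orbital. The ring is fully conjugated.
Adding the contributions, 1 × 2 = 2 from the double-bond unit + 0 from the C(methyl)(+) atom = 2.
2 = 4(0) + 2, which satisfies Hückel's 4n+2 rule.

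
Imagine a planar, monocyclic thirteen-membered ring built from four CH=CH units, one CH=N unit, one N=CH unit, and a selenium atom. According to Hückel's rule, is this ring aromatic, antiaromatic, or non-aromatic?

Aromatic

Check conjugation: every atom in a ring double bond is sp² and brings one electron to the p orbital; the doubly-bonded nitrogens are pyridine-type — their lone pairs lie in the ring plane, leaving one electron in the p orbital; the selenium donates one lone pair from its p orbital — every position has a p orbital, so the cyclic π system is continuous.
π-electron count: 6 × 2 = 12 from the double-bond units + 2 from the Se atom = 14.
14 = 4(3) + 2, which satisfies Hückel's 4n+2 rule.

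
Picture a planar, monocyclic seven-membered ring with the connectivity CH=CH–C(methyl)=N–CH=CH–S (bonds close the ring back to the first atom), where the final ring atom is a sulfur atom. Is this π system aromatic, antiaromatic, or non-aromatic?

Antiaromatic

Every ring atom contributes a p orbital perpendicular to the ring (each doubly-bonded ring atom is sp² with one p-orbital electron; each sp² =N– keeps its lone pair in-plane and puts one electron into the π system; the sulfur donates one lone pair from its p orbital), so the π system is cyclic and fully conjugated.
Adding the contributions, 3 × 2 = 6 from the double-bond units + 2 from the S atom = 8.
8 is a 4n count (n = 2), so the planar conjugated ring is antiaromatic.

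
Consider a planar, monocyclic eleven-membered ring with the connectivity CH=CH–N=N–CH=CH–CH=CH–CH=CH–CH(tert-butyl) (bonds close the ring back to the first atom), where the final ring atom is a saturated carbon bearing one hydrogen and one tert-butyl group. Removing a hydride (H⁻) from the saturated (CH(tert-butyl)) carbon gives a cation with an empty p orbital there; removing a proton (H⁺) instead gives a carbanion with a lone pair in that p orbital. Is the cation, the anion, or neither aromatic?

The cation

Both ions have a continuous loop of p orbitals — each ring atom is sp².
Cation: 5 × 2 + 0 = 10 π electrons → 4(2)+2, aromatic.
Anion: 5 × 2 + 2 = 12 π electrons → 4(3), antiaromatic.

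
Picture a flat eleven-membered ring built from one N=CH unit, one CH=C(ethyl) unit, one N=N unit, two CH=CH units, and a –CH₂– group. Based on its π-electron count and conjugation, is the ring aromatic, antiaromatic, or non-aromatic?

The CH2 position has four σ bonds — the tetrahedral CH₂ carbon is sp³ and has no p orbital in the ring π system — so the cyclic conjugation is interrupted.
Without a continuous loop of overlapping p orbitals the Hückel electron count never comes into play.

Non-aromatic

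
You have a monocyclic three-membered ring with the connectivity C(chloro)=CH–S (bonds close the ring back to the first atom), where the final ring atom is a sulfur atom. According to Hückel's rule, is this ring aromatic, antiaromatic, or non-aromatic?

Antiaromatic

The p orbitals form a continuous loop: each doubly-bonded ring atom is sp² with one p-orbital electron; the sulfur donates one lone pair from its p orbital. The ring is fully conjugated.
Adding the contributions, 1 × 2 = 2 from the double-bond unit + 2 from the S atom = 4.
With 4 = 4·1 π electrons, Hückel's rule classifies the planar ring as antiaromatic.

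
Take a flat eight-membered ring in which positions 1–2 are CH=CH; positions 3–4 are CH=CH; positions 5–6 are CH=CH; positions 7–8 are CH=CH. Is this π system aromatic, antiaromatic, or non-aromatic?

All ring atoms are sp² and supply a p orbital to the ring (every atom in a ring double bond is sp² and brings one electron to the p orbital); the conjugation is uninterrupted.
π-electron count: 4 × 2 = 8 from the 4 double-bond units.
With 8 = 4·2 π electrons, Hückel's rule classifies the planar ring as antiaromatic.

Antiaromatic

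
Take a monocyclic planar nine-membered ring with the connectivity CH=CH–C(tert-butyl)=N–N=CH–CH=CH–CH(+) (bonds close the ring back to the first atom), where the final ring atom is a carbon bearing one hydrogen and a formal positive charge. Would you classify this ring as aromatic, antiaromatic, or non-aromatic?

Antiaromatic

The p orbitals form a continuous loop: every atom in a ring double bond is sp² and brings one electron to the p orbital; each =N– nitrogen is pyridine-type (lone pair in the sp² plane, one electron in the p orbital); the carbocation has an empty p orbital. The ring is fully conjugated.
π-electron count: 4 × 2 = 8 from the double-bond units + 0 from the CH(+) atom = 8.
With 8 = 4·2 π electrons, Hückel's rule classifies the planar ring as antiaromatic.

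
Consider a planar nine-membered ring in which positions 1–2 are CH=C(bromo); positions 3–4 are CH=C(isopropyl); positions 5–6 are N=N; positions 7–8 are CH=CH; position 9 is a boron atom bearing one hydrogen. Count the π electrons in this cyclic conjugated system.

Check conjugation: the double-bond atoms are sp², each contributing one p electron; each =N– nitrogen is pyridine-type (lone pair in the sp² plane, one electron in the p orbital); the boron has an empty p orbital — every position has a p orbital, so the cyclic π system is continuous.
π-electron count: 4 × 2 = 8 from the double-bond units + 0 from the BH atom = 8.

8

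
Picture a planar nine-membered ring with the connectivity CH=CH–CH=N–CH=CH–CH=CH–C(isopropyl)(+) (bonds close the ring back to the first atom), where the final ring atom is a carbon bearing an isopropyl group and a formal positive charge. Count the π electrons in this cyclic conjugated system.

8

Check conjugation: the double-bond atoms are sp², each contributing one p electron; the doubly-bonded nitrogens are pyridine-type — their lone pairs lie in the ring plane, leaving one electron in the p orbital; the carbocation has an empty p orbital — every position has a p orbital, so the cyclic π system is continuous.
Counting π electrons: 4 × 2 = 8 from the double-bond units + 0 from the C(isopropyl)(+) atom = 8.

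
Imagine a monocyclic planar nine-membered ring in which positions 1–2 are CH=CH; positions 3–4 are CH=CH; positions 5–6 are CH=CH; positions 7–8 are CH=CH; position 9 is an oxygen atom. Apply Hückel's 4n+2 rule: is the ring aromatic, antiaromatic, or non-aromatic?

Aromatic

All ring atoms are sp² and supply a p orbital to the ring (each doubly-bonded ring atom is sp² with one p-orbital electron; the oxygen donates one lone pair from its p orbital); the conjugation is uninterrupted.
Tallying contributions gives 4 × 2 = 8 from the double-bond units + 2 from the O atom = 10.
Since 10 = 4·2 + 2, the ring meets the 4n+2 criterion.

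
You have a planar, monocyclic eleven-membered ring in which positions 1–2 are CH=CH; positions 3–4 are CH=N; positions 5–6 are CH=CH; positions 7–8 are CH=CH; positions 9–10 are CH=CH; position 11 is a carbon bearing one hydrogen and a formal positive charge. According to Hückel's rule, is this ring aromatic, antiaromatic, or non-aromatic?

All ring atoms are sp² and supply a p orbital to the ring (every atom in a ring double bond is sp² and brings one electron to the p orbital; each =N– nitrogen is pyridine-type (lone pair in the sp² plane, one electron in the p orbital); the carbocation has an empty p orbital); the conjugation is uninterrupted.
Adding the contributions, 5 × 2 = 10 from the double-bond units + 0 from the CH(+) atom = 10.
Since 10 = 4·2 + 2, the ring meets the 4n+2 criterion.

Aromatic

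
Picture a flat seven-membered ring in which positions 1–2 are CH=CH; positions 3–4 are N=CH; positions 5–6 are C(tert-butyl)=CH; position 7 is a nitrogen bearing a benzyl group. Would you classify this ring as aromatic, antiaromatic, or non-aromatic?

Antiaromatic

All ring atoms are sp² and supply a p orbital to the ring (every atom in a ring double bond is sp² and brings one electron to the p orbital; the doubly-bonded nitrogens are pyridine-type — their lone pairs lie in the ring plane, leaving one electron in the p orbital; the pyrrole-type nitrogen donates its lone pair from the p orbital); the conjugation is uninterrupted.
Adding the contributions, 3 × 2 = 6 from the double-bond units + 2 from the N(benzyl) atom = 8.
A 4n π count (8, n = 2) in a planar conjugated ring means antiaromatic.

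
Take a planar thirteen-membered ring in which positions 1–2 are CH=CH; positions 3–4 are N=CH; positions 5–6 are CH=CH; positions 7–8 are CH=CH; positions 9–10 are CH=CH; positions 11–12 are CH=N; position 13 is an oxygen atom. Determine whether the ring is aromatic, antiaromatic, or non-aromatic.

Aromatic

All ring atoms are sp² and supply a p orbital to the ring (each doubly-bonded ring atom is sp² with one p-orbital electron; each =N– nitrogen is pyridine-type (lone pair in the sp² plane, one electron in the p orbital); the oxygen donates one lone pair from its p orbital); the conjugation is uninterrupted.
Tallying contributions gives 6 × 2 = 12 from the double-bond units + 2 from the O atom = 14.
That gives a 4n+2 count (14, n = 3).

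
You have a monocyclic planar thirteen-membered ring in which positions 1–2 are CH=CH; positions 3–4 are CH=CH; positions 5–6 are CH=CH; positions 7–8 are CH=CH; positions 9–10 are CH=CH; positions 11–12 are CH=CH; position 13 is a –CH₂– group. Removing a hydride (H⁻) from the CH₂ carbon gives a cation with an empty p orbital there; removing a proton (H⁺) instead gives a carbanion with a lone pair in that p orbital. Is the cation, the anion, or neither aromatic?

The anion

Both ions have a continuous loop of p orbitals — each ring atom is sp².
Cation: 6 × 2 + 0 = 12 π electrons → 4(3), antiaromatic.
Anion: 6 × 2 + 2 = 14 π electrons → 4(3)+2, aromatic.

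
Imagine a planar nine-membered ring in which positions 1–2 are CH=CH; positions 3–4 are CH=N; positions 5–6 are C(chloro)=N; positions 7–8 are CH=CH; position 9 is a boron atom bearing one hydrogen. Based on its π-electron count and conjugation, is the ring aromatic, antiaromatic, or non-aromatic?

Check conjugation: every atom in a ring double bond is sp² and brings one electron to the p orbital; each sp² =N– keeps its lone pair in-plane and puts one electron into the π system; the boron has an empty p orbital — every position has a p orbital, so the cyclic π system is continuous.
Counting π electrons: 4 × 2 = 8 from the double-bond units + 0 from the BH atom = 8.
With 8 = 4·2 π electrons, Hückel's rule classifies the planar ring as antiaromatic.

Antiaromatic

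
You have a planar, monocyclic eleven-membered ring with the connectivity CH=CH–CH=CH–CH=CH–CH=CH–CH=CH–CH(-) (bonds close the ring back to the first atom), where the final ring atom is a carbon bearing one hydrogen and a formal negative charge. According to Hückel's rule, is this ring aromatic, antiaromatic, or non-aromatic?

Antiaromatic

Check conjugation: each doubly-bonded ring atom is sp² with one p-orbital electron; the carbanion's lone pair occupies the p orbital — every position has a p orbital, so the cyclic π system is continuous.
Counting π electrons: 5 × 2 = 10 from the double-bond units + 2 from the CH(-) atom = 12.
12 = 4(3); a planar, fully conjugated 4n system is antiaromatic.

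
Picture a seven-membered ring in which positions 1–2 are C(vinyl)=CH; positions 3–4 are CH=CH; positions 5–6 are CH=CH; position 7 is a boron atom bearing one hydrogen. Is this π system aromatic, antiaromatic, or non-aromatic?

The p orbitals form a continuous loop: each doubly-bonded ring atom is sp² with one p-orbital electron; the boron has an empty p orbital. The ring is fully conjugated.
π-electron count: 3 × 2 = 6 from the double-bond units + 0 from the BH atom = 6.
That gives a 4n+2 count (6, n = 1).

Aromatic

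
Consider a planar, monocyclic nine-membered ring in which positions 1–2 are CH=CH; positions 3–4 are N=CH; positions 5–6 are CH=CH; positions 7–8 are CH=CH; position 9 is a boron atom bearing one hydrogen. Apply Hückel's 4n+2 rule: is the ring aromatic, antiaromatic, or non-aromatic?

The p orbitals form a continuous loop: each doubly-bonded ring atom is sp² with one p-orbital electron; the doubly-bonded nitrogens are pyridine-type — their lone pairs lie in the ring plane, leaving one electron in the p orbital; the boron has an empty p orbital. The ring is fully conjugated.
Counting π electrons: 4 × 2 = 8 from the double-bond units + 0 from the BH atom = 8.
8 is a 4n count (n = 2), so the planar conjugated ring is antiaromatic.

Antiaromatic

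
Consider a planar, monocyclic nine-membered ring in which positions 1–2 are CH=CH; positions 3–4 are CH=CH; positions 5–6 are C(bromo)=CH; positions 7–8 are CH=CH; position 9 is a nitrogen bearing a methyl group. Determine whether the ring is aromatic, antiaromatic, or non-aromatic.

All ring atoms are sp² and supply a p orbital to the ring (every atom in a ring double bond is sp² and brings one electron to the p orbital; the pyrrole-type nitrogen donates its lone pair from the p orbital); the conjugation is uninterrupted.
Counting π electrons: 4 × 2 = 8 from the double-bond units + 2 from the N(methyl) atom = 10.
That gives a 4n+2 count (10, n = 2).

Aromatic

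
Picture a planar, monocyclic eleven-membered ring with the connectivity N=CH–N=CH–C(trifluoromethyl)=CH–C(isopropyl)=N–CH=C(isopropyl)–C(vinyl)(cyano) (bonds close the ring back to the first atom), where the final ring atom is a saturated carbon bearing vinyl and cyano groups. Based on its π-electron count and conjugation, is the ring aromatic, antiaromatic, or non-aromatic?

The C(vinyl)(cyano) position has four σ bonds — that saturated carbon is sp³ and has no p orbital in the ring π system — so the cyclic conjugation is interrupted.
Without a continuous loop of overlapping p orbitals the Hückel electron count never comes into play.

Non-aromatic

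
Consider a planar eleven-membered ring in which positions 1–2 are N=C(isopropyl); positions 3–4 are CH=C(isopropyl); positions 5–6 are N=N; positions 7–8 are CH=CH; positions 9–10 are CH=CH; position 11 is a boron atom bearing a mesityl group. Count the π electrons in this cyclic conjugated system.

10

The p orbitals form a continuous loop: each doubly-bonded ring atom is sp² with one p-orbital electron; the doubly-bonded nitrogens are pyridine-type — their lone pairs lie in the ring plane, leaving one electron in the p orbital; the boron has an empty p orbital. The ring is fully conjugated.
Adding the contributions, 5 × 2 = 10 from the double-bond units + 0 from the B(mesityl) atom = 10.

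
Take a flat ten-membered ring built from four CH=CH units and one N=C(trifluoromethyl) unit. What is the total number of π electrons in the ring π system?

10

The p orbitals form a continuous loop: each doubly-bonded ring atom is sp² with one p-orbital electron; each =N– nitrogen is pyridine-type (lone pair in the sp² plane, one electron in the p orbital). The ring is fully conjugated.
Tallying contributions gives 5 × 2 = 10 from the 5 double-bond units.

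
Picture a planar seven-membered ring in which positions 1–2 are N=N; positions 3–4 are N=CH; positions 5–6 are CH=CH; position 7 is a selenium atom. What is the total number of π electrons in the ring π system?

Every ring atom contributes a p orbital perpendicular to the ring (the double-bond atoms are sp², each contributing one p electron; each =N– nitrogen is pyridine-type (lone pair in the sp² plane, one electron in the p orbital); the selenium donates one lone pair from its p orbital), so the π system is cyclic and fully conjugated.
Tallying contributions gives 3 × 2 = 6 from the double-bond units + 2 from the Se atom = 8.

8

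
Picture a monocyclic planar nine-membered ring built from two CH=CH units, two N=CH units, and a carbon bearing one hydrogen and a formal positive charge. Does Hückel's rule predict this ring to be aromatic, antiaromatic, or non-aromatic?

All ring atoms are sp² and supply a p orbital to the ring (every atom in a ring double bond is sp² and brings one electron to the p orbital; each sp² =N– keeps its lone pair in-plane and puts one electron into the π system; the carbocation has an empty p orbital); the conjugation is uninterrupted.
Tallying contributions gives 4 × 2 = 8 from the double-bond units + 0 from the CH(+) atom = 8.
8 is a 4n count (n = 2), so the planar conjugated ring is antiaromatic.

Antiaromatic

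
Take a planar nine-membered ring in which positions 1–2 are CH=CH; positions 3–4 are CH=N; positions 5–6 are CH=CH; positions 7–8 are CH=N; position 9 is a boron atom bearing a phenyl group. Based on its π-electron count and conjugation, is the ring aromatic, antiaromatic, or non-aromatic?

Antiaromatic

Every ring atom contributes a p orbital perpendicular to the ring (every atom in a ring double bond is sp² and brings one electron to the p orbital; the doubly-bonded nitrogens are pyridine-type — their lone pairs lie in the ring plane, leaving one electron in the p orbital; the boron has an empty p orbital), so the π system is cyclic and fully conjugated.
π-electron count: 4 × 2 = 8 from the double-bond units + 0 from the B(phenyl) atom = 8.
With 8 = 4·2 π electrons, Hückel's rule classifies the planar ring as antiaromatic.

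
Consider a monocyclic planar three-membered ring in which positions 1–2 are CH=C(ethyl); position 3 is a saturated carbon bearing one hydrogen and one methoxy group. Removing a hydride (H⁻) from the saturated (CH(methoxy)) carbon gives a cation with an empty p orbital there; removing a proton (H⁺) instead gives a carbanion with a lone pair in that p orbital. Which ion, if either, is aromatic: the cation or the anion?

The cation

In either ion the ring is fully conjugated: every atom, including the new sp² carbon, supplies a p orbital.
Cation: 1 × 2 + 0 = 2 π electrons → 4(0)+2, aromatic.
Anion: 1 × 2 + 2 = 4 π electrons → 4(1), antiaromatic.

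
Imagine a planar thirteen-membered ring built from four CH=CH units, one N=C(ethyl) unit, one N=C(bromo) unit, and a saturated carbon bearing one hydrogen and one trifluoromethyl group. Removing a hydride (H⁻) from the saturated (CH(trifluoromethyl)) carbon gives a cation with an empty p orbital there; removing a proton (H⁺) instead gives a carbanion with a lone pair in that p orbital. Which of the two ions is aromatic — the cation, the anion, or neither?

The anion

In either ion the ring is fully conjugated: every atom, including the new sp² carbon, supplies a p orbital.
Cation: 6 × 2 + 0 = 12 π electrons → 4(3), antiaromatic.
Anion: 6 × 2 + 2 = 14 π electrons → 4(3)+2, aromatic.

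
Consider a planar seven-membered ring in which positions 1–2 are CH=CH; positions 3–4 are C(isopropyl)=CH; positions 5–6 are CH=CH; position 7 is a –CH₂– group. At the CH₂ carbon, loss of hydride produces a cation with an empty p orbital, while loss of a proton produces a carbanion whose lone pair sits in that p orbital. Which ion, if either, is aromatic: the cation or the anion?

The cation

In both ions every ring atom is sp² and contributes a p orbital, so both rings are fully conjugated.
Cation: 3 × 2 + 0 = 6 π electrons → 4(1)+2, aromatic.
Anion: 3 × 2 + 2 = 8 π electrons → 4(2), antiaromatic.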